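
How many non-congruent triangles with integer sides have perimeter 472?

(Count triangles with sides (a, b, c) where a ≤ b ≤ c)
Let a ≤ b ≤ c with a + b + c = 472. The only binding inequality is a + b > c, i.e. 472 − c > c, so c < 472/2; and c ≥ 472/3 since c is the largest side.
So 158 ≤ c ≤ 235. For each c, b runs from ⌈(472 − c)/2⌉ up to c (then a = 472 − b − c satisfies 1 ≤ a ≤ b automatically), giving c − ⌈(472 − c)/2⌉ + 1 choices.
Summing over c: 2 + 3 + 5 + 6 + … + 116 + 117  (78 terms, c = 158, …, 235) = 4641
Check (closed form: nearest integer to p²/48 for even p, (p+3)²/48 for odd p): 472²/48 = 222784/48 ≈ 4641.33 → 4641

4641 triangles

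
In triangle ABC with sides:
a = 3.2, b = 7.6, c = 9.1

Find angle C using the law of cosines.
c² = a² + b² − 2ab·cos(C)  ⇒  cos(C) = (a² + b² − c²)/(2ab)
cos(C) = (3.2² + 7.6² − 9.1²)/(2·3.2·7.6) = (10.24 + 57.76 − 82.81)/48.64 = -14.81/48.64 ≈ -0.304482
C = arccos(-0.304482) ≈ 107.727°

C = 107.7°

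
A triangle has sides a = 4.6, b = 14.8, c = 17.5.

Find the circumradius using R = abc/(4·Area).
First find the area with Heron's formula.
s = (4.6 + 14.8 + 17.5)/2 = 18.45
Area = √(s(s−a)(s−b)(s−c)) = √(18.45·13.85·3.65·0.95) ≈ √886.059 ≈ 29.7667
abc = 4.6·14.8·17.5 = 1191.4
R = abc/(4·Area) ≈ 1191.4/(4·29.7667) = 1191.4/119.067 ≈ 10.0061

R = 10.01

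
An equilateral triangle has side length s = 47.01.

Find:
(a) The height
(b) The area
(a) The height splits the triangle into two 30-60-90 halves: h = s·√3/2 = 47.01·1.73205/2 ≈ 81.4237/2 ≈ 40.7119
(b) Area = (√3/4)·s² = (√3/4)·47.01² = (√3/4)·2209.9401 ≈ 0.433013·2209.9401 ≈ 956.932

Height = 40.71, Area = 956.9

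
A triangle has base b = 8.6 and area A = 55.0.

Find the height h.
A = ½·b·h  ⇒  h = 2A/b = 2·55.0/8.6 = 110/8.6 ≈ 12.7907

h = 12.79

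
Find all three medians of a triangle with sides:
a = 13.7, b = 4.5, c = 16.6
Median formula: m_a = ½√(2b² + 2c² − a²) (and cyclically). a² = 187.69, b² = 20.25, c² = 275.56.
m_a = ½√(2·20.25 + 2·275.56 − 187.69) = ½√403.93 ≈ ½·20.098 ≈ 10.049
m_b = ½√(2·187.69 + 2·275.56 − 20.25) = ½√906.25 ≈ ½·30.104 ≈ 15.052
m_c = ½√(2·187.69 + 2·20.25 − 275.56) = ½√140.32 ≈ ½·11.8457 ≈ 5.92284

m_a = 10.05, m_b = 15.05, m_c = 5.923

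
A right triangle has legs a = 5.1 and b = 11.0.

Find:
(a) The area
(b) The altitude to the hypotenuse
(a) The legs are perpendicular, so Area = ½·a·b = ½·5.1·11.0 = ½·56.1 = 28.05
(b) Hypotenuse c = √(a² + b²) = √(26.01 + 121) = √147.01 ≈ 12.1248
    Area = ½·c·h_c  ⇒  h_c = 2·Area/c = 56.1/12.1248 ≈ 4.62689

Area = 28.05, h_c = 4.627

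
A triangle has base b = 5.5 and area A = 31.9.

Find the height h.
A = ½·b·h  ⇒  h = 2A/b = 2·31.9/5.5 = 63.8/5.5 ≈ 11.6

h = 11.6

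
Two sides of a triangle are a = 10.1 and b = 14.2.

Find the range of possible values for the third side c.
Triangle inequality: |a − b| < c < a + b
|a − b| = |10.1 − 14.2| = 4.1
a + b = 10.1 + 14.2 = 24.3

4.1 < c < 24.3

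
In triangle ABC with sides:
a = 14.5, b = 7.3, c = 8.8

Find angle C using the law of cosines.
c² = a² + b² − 2ab·cos(C)  ⇒  cos(C) = (a² + b² − c²)/(2ab)
cos(C) = (14.5² + 7.3² − 8.8²)/(2·14.5·7.3) = (210.25 + 53.29 − 77.44)/211.7 = 186.1/211.7 ≈ 0.879074
C = arccos(0.879074) ≈ 28.4691°

C = 28.47°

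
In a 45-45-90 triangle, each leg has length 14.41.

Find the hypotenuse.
In a 45-45-90 triangle the sides are in ratio 1 : 1 : √2, so hypotenuse = leg·√2.
Hypotenuse = 14.41·√2 ≈ 14.41·1.41421 ≈ 20.3788

Hypotenuse = 14.41√2 = 20.38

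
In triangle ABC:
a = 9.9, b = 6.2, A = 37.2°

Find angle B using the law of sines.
a/sin(A) = b/sin(B)  ⇒  sin(B) = b·sin(A)/a = 6.2·sin(37.2°)/9.9
sin(37.2°) ≈ 0.604599
sin(B) ≈ 6.2·0.604599/9.9 ≈ 3.74851/9.9 ≈ 0.378638
B = arcsin(0.378638) ≈ 22.2493°
(Since b ≤ a we need B ≤ A, so the obtuse alternative 180° − 22.2493° ≈ 157.751° is rejected.)

B = 22.25°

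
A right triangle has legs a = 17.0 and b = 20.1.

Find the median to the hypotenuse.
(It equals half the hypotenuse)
Hypotenuse c = √(a² + b²) = √(289 + 404.01) = √693.01 ≈ 26.3251
Median to hypotenuse = c/2 ≈ 26.3251/2 ≈ 13.1625

Median = 13.16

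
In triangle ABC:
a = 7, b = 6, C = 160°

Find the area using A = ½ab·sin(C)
A = ½·a·b·sin(C) = ½·7·6·sin(160°)
sin(160°) ≈ 0.34202
A ≈ ½·42·0.34202 = 21·0.34202 ≈ 7.18242

Area = 7.182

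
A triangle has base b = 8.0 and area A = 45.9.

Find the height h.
A = ½·b·h  ⇒  h = 2A/b = 2·45.9/8.0 = 91.8/8.0 ≈ 11.475

h = 11.47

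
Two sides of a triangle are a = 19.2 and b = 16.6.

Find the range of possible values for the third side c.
Triangle inequality: |a − b| < c < a + b
|a − b| = |19.2 − 16.6| = 2.6
a + b = 19.2 + 16.6 = 35.8

2.6 < c < 35.8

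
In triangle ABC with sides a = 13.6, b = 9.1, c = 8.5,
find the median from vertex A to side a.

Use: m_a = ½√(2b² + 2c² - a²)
m_a = ½√(2·9.1² + 2·8.5² − 13.6²) = ½√(2·82.81 + 2·72.25 − 184.96) = ½√(165.62 + 144.5 − 184.96) = ½√125.16
√125.16 ≈ 11.1875, so m_a ≈ 5.59375

m_a = 5.594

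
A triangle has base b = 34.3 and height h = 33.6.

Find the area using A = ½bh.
A = ½·b·h = ½·34.3·33.6 = ½·1152.48 = 576.24

Area = 576.24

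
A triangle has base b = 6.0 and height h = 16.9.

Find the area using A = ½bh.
A = ½·b·h = ½·6.0·16.9 = ½·101.4 = 50.7

Area = 50.7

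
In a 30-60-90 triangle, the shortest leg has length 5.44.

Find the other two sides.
In a 30-60-90 triangle the sides are in ratio 1 : √3 : 2 (short leg : long leg : hypotenuse).
Long leg = 5.44·√3 ≈ 5.44·1.73205 ≈ 9.42236
Hypotenuse = 2·5.44 = 10.88

Long leg = 5.44√3 = 9.422, Hypotenuse = 10.88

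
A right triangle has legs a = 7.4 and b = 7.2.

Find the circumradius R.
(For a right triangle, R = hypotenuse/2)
Hypotenuse c = √(a² + b²) = √(54.76 + 51.84) = √106.6 ≈ 10.3247
R = c/2 ≈ 10.3247/2 ≈ 5.16236

R = 5.162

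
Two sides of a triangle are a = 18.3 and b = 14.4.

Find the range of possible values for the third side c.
Triangle inequality: |a − b| < c < a + b
|a − b| = |18.3 − 14.4| = 3.9
a + b = 18.3 + 14.4 = 32.7

3.9 < c < 32.7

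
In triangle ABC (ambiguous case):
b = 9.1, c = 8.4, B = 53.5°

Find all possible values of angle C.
b/sin(B) = c/sin(C)  ⇒  sin(C) = c·sin(B)/b = 8.4·sin(53.5°)/9.1
sin(53.5°) ≈ 0.803857
sin(C) ≈ 8.4·0.803857/9.1 ≈ 6.7524/9.1 ≈ 0.742022
Candidate 1: C₁ = arcsin(0.742022) ≈ 47.9039°  →  A = 180° − 53.5° − 47.9039° ≈ 78.5961° > 0, valid
Candidate 2: C₂ = 180° − C₁ ≈ 132.096°  →  A = 180° − 53.5° − 132.096° ≈ -5.5961° ≤ 0, not a valid triangle

C = 47.9° (one solution)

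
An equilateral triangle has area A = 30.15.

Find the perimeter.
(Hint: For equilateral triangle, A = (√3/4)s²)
A = (√3/4)s²  ⇒  s² = 4A/√3 = 4·30.15/√3 = 120.6/1.73205 ≈ 69.6284
s ≈ √69.6284 ≈ 8.34437
Perimeter = 3s ≈ 3·8.34437 ≈ 25.0331

Perimeter = 25.03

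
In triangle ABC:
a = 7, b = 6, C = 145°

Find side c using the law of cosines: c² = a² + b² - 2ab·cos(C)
c² = 7² + 6² − 2·7·6·cos(145°)
cos(145°) ≈ -0.819152
c² ≈ 49 + 36 − 84·(-0.819152) ≈ 85 + 68.8088 ≈ 153.809
c ≈ √153.809 ≈ 12.402

c = 12.4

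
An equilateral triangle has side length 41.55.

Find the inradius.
r = Area/s with s the semi-perimeter.
Area = (√3/4)·41.55² = (√3/4)·1726.4025 ≈ 0.433013·1726.4025 ≈ 747.554
s = 3·41.55/2 = 62.325
r ≈ 747.554/62.325 ≈ 11.9945
(Equivalently r = side/(2√3) = 41.55/3.4641 ≈ 11.9945.)

r = 11.99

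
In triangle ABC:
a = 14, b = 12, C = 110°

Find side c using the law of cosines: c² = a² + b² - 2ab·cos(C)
c² = 14² + 12² − 2·14·12·cos(110°)
cos(110°) ≈ -0.34202
c² ≈ 196 + 144 − 336·(-0.34202) ≈ 340 + 114.919 ≈ 454.919
c ≈ √454.919 ≈ 21.3288

c = 21.33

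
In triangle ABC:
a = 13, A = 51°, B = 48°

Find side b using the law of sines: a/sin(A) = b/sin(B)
a/sin(A) = b/sin(B)  ⇒  b = a·sin(B)/sin(A) = 13·sin(48°)/sin(51°)
sin(48°) ≈ 0.743145, sin(51°) ≈ 0.777146
b ≈ 13·0.743145/0.777146 ≈ 9.66088/0.777146 ≈ 12.4312

b = 12.43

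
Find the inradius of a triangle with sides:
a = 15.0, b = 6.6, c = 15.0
r = Area/s where s is the semi-perimeter.
s = (15.0 + 6.6 + 15.0)/2 = 36.6/2 = 18.3
Area = √(s(s−a)(s−b)(s−c)) = √(18.3·3.3·11.7·3.3) ≈ √2331.66 ≈ 48.2872
r ≈ 48.2872/18.3 ≈ 2.63865

r = 2.639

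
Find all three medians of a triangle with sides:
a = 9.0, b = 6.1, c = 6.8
Median formula: m_a = ½√(2b² + 2c² − a²) (and cyclically). a² = 81, b² = 37.21, c² = 46.24.
m_a = ½√(2·37.21 + 2·46.24 − 81) = ½√85.9 ≈ ½·9.26823 ≈ 4.63411
m_b = ½√(2·81 + 2·46.24 − 37.21) = ½√217.27 ≈ ½·14.7401 ≈ 7.37004
m_c = ½√(2·81 + 2·37.21 − 46.24) = ½√190.18 ≈ ½·13.7906 ≈ 6.89529

m_a = 4.634, m_b = 7.37, m_c = 6.895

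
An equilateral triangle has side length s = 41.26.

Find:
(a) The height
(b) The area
(a) The height splits the triangle into two 30-60-90 halves: h = s·√3/2 = 41.26·1.73205/2 ≈ 71.4644/2 ≈ 35.7322
(b) Area = (√3/4)·s² = (√3/4)·41.26² = (√3/4)·1702.3876 ≈ 0.433013·1702.3876 ≈ 737.155

Height = 35.73, Area = 737.2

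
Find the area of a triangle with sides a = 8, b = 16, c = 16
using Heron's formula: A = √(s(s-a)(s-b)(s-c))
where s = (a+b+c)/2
s = (8 + 16 + 16)/2 = 40/2 = 20
s − a = 12, s − b = 4, s − c = 4
s(s−a)(s−b)(s−c) = 20·12·4·4 = 3840
Area = √3840 ≈ 61.9677

s = 20.0, Area = 61.97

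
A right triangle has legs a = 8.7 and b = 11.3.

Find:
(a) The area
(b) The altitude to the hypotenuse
(a) The legs are perpendicular, so Area = ½·a·b = ½·8.7·11.3 = ½·98.31 = 49.155
(b) Hypotenuse c = √(a² + b²) = √(75.69 + 127.69) = √203.38 ≈ 14.2611
    Area = ½·c·h_c  ⇒  h_c = 2·Area/c = 98.31/14.2611 ≈ 6.89356

Area = 49.155, h_c = 6.894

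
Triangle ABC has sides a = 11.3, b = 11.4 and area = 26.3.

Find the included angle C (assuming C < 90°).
Area = ½·a·b·sin(C)  ⇒  sin(C) = 2·Area/(a·b) = 2·26.3/(11.3·11.4) = 52.6/128.82 ≈ 0.408322
C = arcsin(0.408322) ≈ 24.0994° (taking the acute solution since C < 90°)

C = 24.1°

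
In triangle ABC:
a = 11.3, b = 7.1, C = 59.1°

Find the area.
Two sides and the included angle (SAS): A = ½·a·b·sin(C) = ½·11.3·7.1·sin(59.1°)
sin(59.1°) ≈ 0.858065
A ≈ ½·80.23·0.858065 = 40.115·0.858065 ≈ 34.4213

Area = 34.42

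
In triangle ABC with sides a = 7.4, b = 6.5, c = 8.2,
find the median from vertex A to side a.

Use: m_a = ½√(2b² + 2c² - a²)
m_a = ½√(2·6.5² + 2·8.2² − 7.4²) = ½√(2·42.25 + 2·67.24 − 54.76) = ½√(84.5 + 134.48 − 54.76) = ½√164.22
√164.22 ≈ 12.8148, so m_a ≈ 6.40742

m_a = 6.407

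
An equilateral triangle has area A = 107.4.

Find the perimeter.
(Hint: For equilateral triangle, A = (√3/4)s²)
A = (√3/4)s²  ⇒  s² = 4A/√3 = 4·107.4/√3 = 429.6/1.73205 ≈ 248.03
s ≈ √248.03 ≈ 15.749
Perimeter = 3s ≈ 3·15.749 ≈ 47.2469

Perimeter = 47.25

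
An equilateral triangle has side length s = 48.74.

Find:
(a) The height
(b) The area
(a) The height splits the triangle into two 30-60-90 halves: h = s·√3/2 = 48.74·1.73205/2 ≈ 84.4202/2 ≈ 42.2101
(b) Area = (√3/4)·s² = (√3/4)·48.74² = (√3/4)·2375.5876 ≈ 0.433013·2375.5876 ≈ 1028.66

Height = 42.21, Area = 1029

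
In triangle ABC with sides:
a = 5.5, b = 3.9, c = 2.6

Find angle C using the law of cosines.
c² = a² + b² − 2ab·cos(C)  ⇒  cos(C) = (a² + b² − c²)/(2ab)
cos(C) = (5.5² + 3.9² − 2.6²)/(2·5.5·3.9) = (30.25 + 15.21 − 6.76)/42.9 = 38.7/42.9 ≈ 0.902098
C = arccos(0.902098) ≈ 25.5648°

C = 25.56°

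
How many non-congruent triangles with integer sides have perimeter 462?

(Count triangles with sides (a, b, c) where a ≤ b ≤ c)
Let a ≤ b ≤ c with a + b + c = 462. The only binding inequality is a + b > c, i.e. 462 − c > c, so c < 462/2; and c ≥ 462/3 since c is the largest side.
So 154 ≤ c ≤ 230. For each c, b runs from ⌈(462 − c)/2⌉ up to c (then a = 462 − b − c satisfies 1 ≤ a ≤ b automatically), giving c − ⌈(462 − c)/2⌉ + 1 choices.
Summing over c: 1 + 2 + 4 + 5 + … + 113 + 115  (77 terms, c = 154, …, 230) = 4447
Check (closed form: nearest integer to p²/48 for even p, (p+3)²/48 for odd p): 462²/48 = 213444/48 ≈ 4446.75 → 4447

4447 triangles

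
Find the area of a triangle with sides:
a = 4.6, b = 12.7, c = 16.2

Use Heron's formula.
s = (4.6 + 12.7 + 16.2)/2 = 33.5/2 = 16.75
s − a = 12.15, s − b = 4.05, s − c = 0.55
s(s−a)(s−b)(s−c) = 16.75·12.15·4.05·0.55 ≈ 453.324
Area = √453.324 ≈ 21.2914

Area = 21.29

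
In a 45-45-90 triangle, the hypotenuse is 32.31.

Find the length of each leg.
In a 45-45-90 triangle hypotenuse = leg·√2, so leg = hypotenuse/√2.
Leg = 32.31/√2 ≈ 32.31/1.41421 ≈ 22.8466

Each leg = 22.85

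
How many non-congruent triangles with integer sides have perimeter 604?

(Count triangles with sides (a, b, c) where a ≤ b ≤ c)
Let a ≤ b ≤ c with a + b + c = 604. The only binding inequality is a + b > c, i.e. 604 − c > c, so c < 604/2; and c ≥ 604/3 since c is the largest side.
So 202 ≤ c ≤ 301. For each c, b runs from ⌈(604 − c)/2⌉ up to c (then a = 604 − b − c satisfies 1 ≤ a ≤ b automatically), giving c − ⌈(604 − c)/2⌉ + 1 choices.
Summing over c: 2 + 3 + 5 + 6 + … + 149 + 150  (100 terms, c = 202, …, 301) = 7600
Check (closed form: nearest integer to p²/48 for even p, (p+3)²/48 for odd p): 604²/48 = 364816/48 ≈ 7600.33 → 7600

7600 triangles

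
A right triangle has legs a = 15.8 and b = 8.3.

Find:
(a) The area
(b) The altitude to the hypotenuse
(a) The legs are perpendicular, so Area = ½·a·b = ½·15.8·8.3 = ½·131.14 = 65.57
(b) Hypotenuse c = √(a² + b²) = √(249.64 + 68.89) = √318.53 ≈ 17.8474
    Area = ½·c·h_c  ⇒  h_c = 2·Area/c = 131.14/17.8474 ≈ 7.34785

Area = 65.57, h_c = 7.348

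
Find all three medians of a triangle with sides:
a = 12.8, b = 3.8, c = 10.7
Median formula: m_a = ½√(2b² + 2c² − a²) (and cyclically). a² = 163.84, b² = 14.44, c² = 114.49.
m_a = ½√(2·14.44 + 2·114.49 − 163.84) = ½√94.02 ≈ ½·9.69639 ≈ 4.8482
m_b = ½√(2·163.84 + 2·114.49 − 14.44) = ½√542.22 ≈ ½·23.2856 ≈ 11.6428
m_c = ½√(2·163.84 + 2·14.44 − 114.49) = ½√242.07 ≈ ½·15.5586 ≈ 7.7793

m_a = 4.848, m_b = 11.64, m_c = 7.779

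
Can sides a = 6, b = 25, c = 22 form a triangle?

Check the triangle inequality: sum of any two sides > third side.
a + b vs c: 6 + 25 = 31 > 22  ✓
a + c vs b: 6 + 22 = 28 > 25  ✓
b + c vs a: 25 + 22 = 47 > 6  ✓

Yes, triangle inequality satisfied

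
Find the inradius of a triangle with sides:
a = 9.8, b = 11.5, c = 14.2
r = Area/s where s is the semi-perimeter.
s = (9.8 + 11.5 + 14.2)/2 = 35.5/2 = 17.75
Area = √(s(s−a)(s−b)(s−c)) = √(17.75·7.95·6.25·3.55) ≈ √3130.93 ≈ 55.9547
r ≈ 55.9547/17.75 ≈ 3.15238

r = 3.152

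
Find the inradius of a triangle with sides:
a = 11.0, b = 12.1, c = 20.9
r = Area/s where s is the semi-perimeter.
s = (11.0 + 12.1 + 20.9)/2 = 44/2 = 22
Area = √(s(s−a)(s−b)(s−c)) = √(22·11·9.9·1.1) ≈ √2635.38 ≈ 51.336
r ≈ 51.336/22 ≈ 2.33345

r = 2.333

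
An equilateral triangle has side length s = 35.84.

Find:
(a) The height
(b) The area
(a) The height splits the triangle into two 30-60-90 halves: h = s·√3/2 = 35.84·1.73205/2 ≈ 62.0767/2 ≈ 31.0384
(b) Area = (√3/4)·s² = (√3/4)·35.84² = (√3/4)·1284.5056 ≈ 0.433013·1284.5056 ≈ 556.207

Height = 31.04, Area = 556.2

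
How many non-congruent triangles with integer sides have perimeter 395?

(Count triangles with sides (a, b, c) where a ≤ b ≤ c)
Let a ≤ b ≤ c with a + b + c = 395. The only binding inequality is a + b > c, i.e. 395 − c > c, so c < 395/2; and c ≥ 395/3 since c is the largest side.
So 132 ≤ c ≤ 197. For each c, b runs from ⌈(395 − c)/2⌉ up to c (then a = 395 − b − c satisfies 1 ≤ a ≤ b automatically), giving c − ⌈(395 − c)/2⌉ + 1 choices.
Summing over c: 1 + 3 + 4 + 6 + … + 97 + 99  (66 terms, c = 132, …, 197) = 3300
Check (closed form: nearest integer to p²/48 for even p, (p+3)²/48 for odd p): (395+3)²/48 = 398²/48 = 158404/48 ≈ 3300.08 → 3300

3300 triangles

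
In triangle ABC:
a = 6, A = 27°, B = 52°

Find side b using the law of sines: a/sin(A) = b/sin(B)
a/sin(A) = b/sin(B)  ⇒  b = a·sin(B)/sin(A) = 6·sin(52°)/sin(27°)
sin(52°) ≈ 0.788011, sin(27°) ≈ 0.45399
b ≈ 6·0.788011/0.45399 ≈ 4.72806/0.45399 ≈ 10.4145

b = 10.41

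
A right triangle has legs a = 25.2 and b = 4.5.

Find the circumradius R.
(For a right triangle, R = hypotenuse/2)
Hypotenuse c = √(a² + b²) = √(635.04 + 20.25) = √655.29 ≈ 25.5986
R = c/2 ≈ 25.5986/2 ≈ 12.7993

R = 12.8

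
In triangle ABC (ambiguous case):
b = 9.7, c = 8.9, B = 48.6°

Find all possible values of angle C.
b/sin(B) = c/sin(C)  ⇒  sin(C) = c·sin(B)/b = 8.9·sin(48.6°)/9.7
sin(48.6°) ≈ 0.750111
sin(C) ≈ 8.9·0.750111/9.7 ≈ 6.67599/9.7 ≈ 0.688246
Candidate 1: C₁ = arcsin(0.688246) ≈ 43.4914°  →  A = 180° − 48.6° − 43.4914° ≈ 87.9086° > 0, valid
Candidate 2: C₂ = 180° − C₁ ≈ 136.509°  →  A = 180° − 48.6° − 136.509° ≈ -5.1086° ≤ 0, not a valid triangle

C = 43.49° (one solution)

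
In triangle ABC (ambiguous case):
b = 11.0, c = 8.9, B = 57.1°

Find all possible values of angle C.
b/sin(B) = c/sin(C)  ⇒  sin(C) = c·sin(B)/b = 8.9·sin(57.1°)/11.0
sin(57.1°) ≈ 0.83962
sin(C) ≈ 8.9·0.83962/11.0 ≈ 7.47262/11.0 ≈ 0.679329
Candidate 1: C₁ = arcsin(0.679329) ≈ 42.7912°  →  A = 180° − 57.1° − 42.7912° ≈ 80.1088° > 0, valid
Candidate 2: C₂ = 180° − C₁ ≈ 137.209°  →  A = 180° − 57.1° − 137.209° ≈ -14.3088° ≤ 0, not a valid triangle

C = 42.79° (one solution)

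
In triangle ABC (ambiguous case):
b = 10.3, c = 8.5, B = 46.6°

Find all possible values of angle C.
b/sin(B) = c/sin(C)  ⇒  sin(C) = c·sin(B)/b = 8.5·sin(46.6°)/10.3
sin(46.6°) ≈ 0.726575
sin(C) ≈ 8.5·0.726575/10.3 ≈ 6.17588/10.3 ≈ 0.5996
Candidate 1: C₁ = arcsin(0.5996) ≈ 36.8413°  →  A = 180° − 46.6° − 36.8413° ≈ 96.5587° > 0, valid
Candidate 2: C₂ = 180° − C₁ ≈ 143.159°  →  A = 180° − 46.6° − 143.159° ≈ -9.7587° ≤ 0, not a valid triangle

C = 36.84° (one solution)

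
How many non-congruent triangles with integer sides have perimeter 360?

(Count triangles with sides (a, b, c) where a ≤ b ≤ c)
Let a ≤ b ≤ c with a + b + c = 360. The only binding inequality is a + b > c, i.e. 360 − c > c, so c < 360/2; and c ≥ 360/3 since c is the largest side.
So 120 ≤ c ≤ 179. For each c, b runs from ⌈(360 − c)/2⌉ up to c (then a = 360 − b − c satisfies 1 ≤ a ≤ b automatically), giving c − ⌈(360 − c)/2⌉ + 1 choices.
Summing over c: 1 + 2 + 4 + 5 + … + 88 + 89  (60 terms, c = 120, …, 179) = 2700
Check (closed form: nearest integer to p²/48 for even p, (p+3)²/48 for odd p): 360²/48 = 129600/48 ≈ 2700.00 → 2700

2700 triangles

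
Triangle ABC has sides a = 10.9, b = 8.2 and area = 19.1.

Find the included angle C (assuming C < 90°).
Area = ½·a·b·sin(C)  ⇒  sin(C) = 2·Area/(a·b) = 2·19.1/(10.9·8.2) = 38.2/89.38 ≈ 0.427389
C = arcsin(0.427389) ≈ 25.302° (taking the acute solution since C < 90°)

C = 25.3°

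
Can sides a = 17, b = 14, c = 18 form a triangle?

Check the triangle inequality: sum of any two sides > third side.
a + b vs c: 17 + 14 = 31 > 18  ✓
a + c vs b: 17 + 18 = 35 > 14  ✓
b + c vs a: 14 + 18 = 32 > 17  ✓

Yes, triangle inequality satisfied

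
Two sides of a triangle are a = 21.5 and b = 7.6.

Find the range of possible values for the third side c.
Triangle inequality: |a − b| < c < a + b
|a − b| = |21.5 − 7.6| = 13.9
a + b = 21.5 + 7.6 = 29.1

13.9 < c < 29.1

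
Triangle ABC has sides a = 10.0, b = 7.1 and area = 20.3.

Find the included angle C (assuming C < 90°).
Area = ½·a·b·sin(C)  ⇒  sin(C) = 2·Area/(a·b) = 2·20.3/(10.0·7.1) = 40.6/71 ≈ 0.571831
C = arcsin(0.571831) ≈ 34.878° (taking the acute solution since C < 90°)

C = 34.88°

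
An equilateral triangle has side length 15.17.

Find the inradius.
r = Area/s with s the semi-perimeter.
Area = (√3/4)·15.17² = (√3/4)·230.1289 ≈ 0.433013·230.1289 ≈ 99.6487
s = 3·15.17/2 = 22.755
r ≈ 99.6487/22.755 ≈ 4.3792
(Equivalently r = side/(2√3) = 15.17/3.4641 ≈ 4.3792.)

r = 4.379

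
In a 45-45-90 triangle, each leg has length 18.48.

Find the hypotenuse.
In a 45-45-90 triangle the sides are in ratio 1 : 1 : √2, so hypotenuse = leg·√2.
Hypotenuse = 18.48·√2 ≈ 18.48·1.41421 ≈ 26.1347

Hypotenuse = 18.48√2 = 26.13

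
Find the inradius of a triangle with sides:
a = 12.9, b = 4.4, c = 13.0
r = Area/s where s is the semi-perimeter.
s = (12.9 + 4.4 + 13.0)/2 = 30.3/2 = 15.15
Area = √(s(s−a)(s−b)(s−c)) = √(15.15·2.25·10.75·2.15) ≈ √787.847 ≈ 28.0686
r ≈ 28.0686/15.15 ≈ 1.85271

r = 1.853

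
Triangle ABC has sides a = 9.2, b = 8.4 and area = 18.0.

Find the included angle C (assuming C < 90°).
Area = ½·a·b·sin(C)  ⇒  sin(C) = 2·Area/(a·b) = 2·18.0/(9.2·8.4) = 36/77.28 ≈ 0.465839
C = arcsin(0.465839) ≈ 27.7645° (taking the acute solution since C < 90°)

C = 27.76°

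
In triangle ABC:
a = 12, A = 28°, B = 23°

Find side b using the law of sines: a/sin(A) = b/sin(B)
a/sin(A) = b/sin(B)  ⇒  b = a·sin(B)/sin(A) = 12·sin(23°)/sin(28°)
sin(23°) ≈ 0.390731, sin(28°) ≈ 0.469472
b ≈ 12·0.390731/0.469472 ≈ 4.68877/0.469472 ≈ 9.98734

b = 9.987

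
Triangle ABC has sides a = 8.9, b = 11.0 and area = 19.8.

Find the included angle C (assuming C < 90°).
Area = ½·a·b·sin(C)  ⇒  sin(C) = 2·Area/(a·b) = 2·19.8/(8.9·11.0) = 39.6/97.9 ≈ 0.404494
C = arcsin(0.404494) ≈ 23.8594° (taking the acute solution since C < 90°)

C = 23.86°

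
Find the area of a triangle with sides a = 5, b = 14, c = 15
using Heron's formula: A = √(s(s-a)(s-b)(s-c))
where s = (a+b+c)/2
s = (5 + 14 + 15)/2 = 34/2 = 17
s − a = 12, s − b = 3, s − c = 2
s(s−a)(s−b)(s−c) = 17·12·3·2 = 1224
Area = √1224 ≈ 34.9857

s = 17.0, Area = 34.99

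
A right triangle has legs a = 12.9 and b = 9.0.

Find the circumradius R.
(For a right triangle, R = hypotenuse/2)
Hypotenuse c = √(a² + b²) = √(166.41 + 81) = √247.41 ≈ 15.7293
R = c/2 ≈ 15.7293/2 ≈ 7.86464

R = 7.865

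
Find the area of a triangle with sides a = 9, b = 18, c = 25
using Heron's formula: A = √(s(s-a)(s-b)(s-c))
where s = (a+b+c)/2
s = (9 + 18 + 25)/2 = 52/2 = 26
s − a = 17, s − b = 8, s − c = 1
s(s−a)(s−b)(s−c) = 26·17·8·1 = 3536
Area = √3536 ≈ 59.4643

s = 26.0, Area = 59.46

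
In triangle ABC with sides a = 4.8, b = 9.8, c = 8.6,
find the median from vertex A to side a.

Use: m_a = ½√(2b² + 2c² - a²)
m_a = ½√(2·9.8² + 2·8.6² − 4.8²) = ½√(2·96.04 + 2·73.96 − 23.04) = ½√(192.08 + 147.92 − 23.04) = ½√316.96
√316.96 ≈ 17.8034, so m_a ≈ 8.90169

m_a = 8.902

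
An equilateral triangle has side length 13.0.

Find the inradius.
r = Area/s with s the semi-perimeter.
Area = (√3/4)·13.0² = (√3/4)·169 ≈ 0.433013·169 ≈ 73.1791
s = 3·13.0/2 = 19.5
r ≈ 73.1791/19.5 ≈ 3.75278
(Equivalently r = side/(2√3) = 13.0/3.4641 ≈ 3.75278.)

r = 3.753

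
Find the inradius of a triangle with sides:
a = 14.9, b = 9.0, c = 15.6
r = Area/s where s is the semi-perimeter.
s = (14.9 + 9.0 + 15.6)/2 = 39.5/2 = 19.75
Area = √(s(s−a)(s−b)(s−c)) = √(19.75·4.85·10.75·4.15) ≈ √4273.32 ≈ 65.3706
r ≈ 65.3706/19.75 ≈ 3.30991

r = 3.31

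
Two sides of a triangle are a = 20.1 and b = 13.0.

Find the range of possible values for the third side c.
Triangle inequality: |a − b| < c < a + b
|a − b| = |20.1 − 13.0| = 7.1
a + b = 20.1 + 13.0 = 33.1

7.1 < c < 33.1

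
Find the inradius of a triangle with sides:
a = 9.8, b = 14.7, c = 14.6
r = Area/s where s is the semi-perimeter.
s = (9.8 + 14.7 + 14.6)/2 = 39.1/2 = 19.55
Area = √(s(s−a)(s−b)(s−c)) = √(19.55·9.75·4.85·4.95) ≈ √4576.13 ≈ 67.6471
r ≈ 67.6471/19.55 ≈ 3.46021

r = 3.46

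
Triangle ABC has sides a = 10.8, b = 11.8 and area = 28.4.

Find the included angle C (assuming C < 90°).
Area = ½·a·b·sin(C)  ⇒  sin(C) = 2·Area/(a·b) = 2·28.4/(10.8·11.8) = 56.8/127.44 ≈ 0.4457
C = arcsin(0.4457) ≈ 26.4681° (taking the acute solution since C < 90°)

C = 26.47°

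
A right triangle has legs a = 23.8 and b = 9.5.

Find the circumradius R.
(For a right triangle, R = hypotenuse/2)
Hypotenuse c = √(a² + b²) = √(566.44 + 90.25) = √656.69 ≈ 25.626
R = c/2 ≈ 25.626/2 ≈ 12.813

R = 12.81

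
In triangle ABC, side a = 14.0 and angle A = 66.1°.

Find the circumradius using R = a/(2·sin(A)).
R = a/(2·sin(A)) = 14.0/(2·sin(66.1°))
sin(66.1°) ≈ 0.914254
R ≈ 14.0/(2·0.914254) = 14.0/1.82851 ≈ 7.65652

R = 7.657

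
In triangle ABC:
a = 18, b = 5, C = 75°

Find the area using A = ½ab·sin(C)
A = ½·a·b·sin(C) = ½·18·5·sin(75°)
sin(75°) ≈ 0.965926
A ≈ ½·90·0.965926 = 45·0.965926 ≈ 43.4667

Area = 43.47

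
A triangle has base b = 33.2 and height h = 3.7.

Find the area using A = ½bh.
A = ½·b·h = ½·33.2·3.7 = ½·122.84 = 61.42

Area = 61.42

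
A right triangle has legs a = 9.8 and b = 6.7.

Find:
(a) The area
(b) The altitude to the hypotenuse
(a) The legs are perpendicular, so Area = ½·a·b = ½·9.8·6.7 = ½·65.66 = 32.83
(b) Hypotenuse c = √(a² + b²) = √(96.04 + 44.89) = √140.93 ≈ 11.8714
    Area = ½·c·h_c  ⇒  h_c = 2·Area/c = 65.66/11.8714 ≈ 5.53094

Area = 32.83, h_c = 5.531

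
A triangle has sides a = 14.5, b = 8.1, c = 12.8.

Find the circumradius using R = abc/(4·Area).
First find the area with Heron's formula.
s = (14.5 + 8.1 + 12.8)/2 = 17.7
Area = √(s(s−a)(s−b)(s−c)) = √(17.7·3.2·9.6·4.9) ≈ √2664.35 ≈ 51.6173
abc = 14.5·8.1·12.8 = 1503.36
R = abc/(4·Area) ≈ 1503.36/(4·51.6173) = 1503.36/206.469 ≈ 7.28128

R = 7.281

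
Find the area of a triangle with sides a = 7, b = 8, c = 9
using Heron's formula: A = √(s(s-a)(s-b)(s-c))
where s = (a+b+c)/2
s = (7 + 8 + 9)/2 = 24/2 = 12
s − a = 5, s − b = 4, s − c = 3
s(s−a)(s−b)(s−c) = 12·5·4·3 = 720
Area = √720 ≈ 26.8328

s = 12.0, Area = 26.83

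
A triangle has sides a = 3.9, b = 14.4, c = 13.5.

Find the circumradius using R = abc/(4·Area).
First find the area with Heron's formula.
s = (3.9 + 14.4 + 13.5)/2 = 15.9
Area = √(s(s−a)(s−b)(s−c)) = √(15.9·12·1.5·2.4) ≈ √686.88 ≈ 26.2084
abc = 3.9·14.4·13.5 = 758.16
R = abc/(4·Area) ≈ 758.16/(4·26.2084) = 758.16/104.834 ≈ 7.23203

R = 7.232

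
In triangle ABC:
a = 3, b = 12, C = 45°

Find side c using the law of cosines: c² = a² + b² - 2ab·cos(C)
c² = 3² + 12² − 2·3·12·cos(45°)
cos(45°) ≈ 0.707107
c² ≈ 9 + 144 − 72·(0.707107) ≈ 153 − 50.9117 ≈ 102.088
c ≈ √102.088 ≈ 10.1039

c = 10.1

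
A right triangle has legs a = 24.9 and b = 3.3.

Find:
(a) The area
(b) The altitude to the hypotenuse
(a) The legs are perpendicular, so Area = ½·a·b = ½·24.9·3.3 = ½·82.17 = 41.085
(b) Hypotenuse c = √(a² + b²) = √(620.01 + 10.89) = √630.9 ≈ 25.1177
    Area = ½·c·h_c  ⇒  h_c = 2·Area/c = 82.17/25.1177 ≈ 3.2714

Area = 41.085, h_c = 3.271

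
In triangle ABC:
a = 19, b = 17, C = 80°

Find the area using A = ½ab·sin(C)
A = ½·a·b·sin(C) = ½·19·17·sin(80°)
sin(80°) ≈ 0.984808
A ≈ ½·323·0.984808 = 161.5·0.984808 ≈ 159.046

Area = 159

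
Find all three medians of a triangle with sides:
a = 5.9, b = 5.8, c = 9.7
Median formula: m_a = ½√(2b² + 2c² − a²) (and cyclically). a² = 34.81, b² = 33.64, c² = 94.09.
m_a = ½√(2·33.64 + 2·94.09 − 34.81) = ½√220.65 ≈ ½·14.8543 ≈ 7.42715
m_b = ½√(2·34.81 + 2·94.09 − 33.64) = ½√224.16 ≈ ½·14.972 ≈ 7.48599
m_c = ½√(2·34.81 + 2·33.64 − 94.09) = ½√42.81 ≈ ½·6.54294 ≈ 3.27147

m_a = 7.427, m_b = 7.486, m_c = 3.271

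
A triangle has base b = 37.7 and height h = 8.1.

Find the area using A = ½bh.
A = ½·b·h = ½·37.7·8.1 = ½·305.37 = 152.685

Area = 152.685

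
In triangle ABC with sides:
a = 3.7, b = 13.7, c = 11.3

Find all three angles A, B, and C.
Law of cosines for each angle (a² = 13.69, b² = 187.69, c² = 127.69):
cos(A) = (b² + c² − a²)/(2bc) = (187.69 + 127.69 − 13.69)/(2·13.7·11.3) = 301.69/309.62 ≈ 0.974388  ⇒  A ≈ 12.9954°
cos(B) = (a² + c² − b²)/(2ac) = (13.69 + 127.69 − 187.69)/(2·3.7·11.3) = -46.31/83.62 ≈ -0.553815  ⇒  B ≈ 123.629°
cos(C) = (a² + b² − c²)/(2ab) = (13.69 + 187.69 − 127.69)/(2·3.7·13.7) = 73.69/101.38 ≈ 0.726869  ⇒  C ≈ 43.3754°
Check: A + B + C ≈ 180°

A = 13°, B = 123.6°, C = 43.38°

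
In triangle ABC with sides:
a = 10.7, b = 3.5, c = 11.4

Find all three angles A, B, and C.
Law of cosines for each angle (a² = 114.49, b² = 12.25, c² = 129.96):
cos(A) = (b² + c² − a²)/(2bc) = (12.25 + 129.96 − 114.49)/(2·3.5·11.4) = 27.72/79.8 ≈ 0.347368  ⇒  A ≈ 69.6736°
cos(B) = (a² + c² − b²)/(2ac) = (114.49 + 129.96 − 12.25)/(2·10.7·11.4) = 232.2/243.96 ≈ 0.951795  ⇒  B ≈ 17.8625°
cos(C) = (a² + b² − c²)/(2ab) = (114.49 + 12.25 − 129.96)/(2·10.7·3.5) = -3.22/74.9 ≈ -0.0429907  ⇒  C ≈ 92.4639°
Check: A + B + C ≈ 180°

A = 69.67°, B = 17.86°, C = 92.46°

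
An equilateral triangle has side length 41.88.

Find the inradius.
r = Area/s with s the semi-perimeter.
Area = (√3/4)·41.88² = (√3/4)·1753.9344 ≈ 0.433013·1753.9344 ≈ 759.476
s = 3·41.88/2 = 62.82
r ≈ 759.476/62.82 ≈ 12.0897
(Equivalently r = side/(2√3) = 41.88/3.4641 ≈ 12.0897.)

r = 12.09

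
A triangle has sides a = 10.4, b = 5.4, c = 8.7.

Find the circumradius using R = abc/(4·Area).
First find the area with Heron's formula.
s = (10.4 + 5.4 + 8.7)/2 = 12.25
Area = √(s(s−a)(s−b)(s−c)) = √(12.25·1.85·6.85·3.55) ≈ √551.095 ≈ 23.4754
abc = 10.4·5.4·8.7 = 488.592
R = abc/(4·Area) ≈ 488.592/(4·23.4754) = 488.592/93.9017 ≈ 5.20323

R = 5.203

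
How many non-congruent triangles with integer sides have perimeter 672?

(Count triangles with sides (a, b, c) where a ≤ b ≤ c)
Let a ≤ b ≤ c with a + b + c = 672. The only binding inequality is a + b > c, i.e. 672 − c > c, so c < 672/2; and c ≥ 672/3 since c is the largest side.
So 224 ≤ c ≤ 335. For each c, b runs from ⌈(672 − c)/2⌉ up to c (then a = 672 − b − c satisfies 1 ≤ a ≤ b automatically), giving c − ⌈(672 − c)/2⌉ + 1 choices.
Summing over c: 1 + 2 + 4 + 5 + … + 166 + 167  (112 terms, c = 224, …, 335) = 9408
Check (closed form: nearest integer to p²/48 for even p, (p+3)²/48 for odd p): 672²/48 = 451584/48 ≈ 9408.00 → 9408

9408 triangles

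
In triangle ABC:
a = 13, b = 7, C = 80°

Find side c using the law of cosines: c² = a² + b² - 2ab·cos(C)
c² = 13² + 7² − 2·13·7·cos(80°)
cos(80°) ≈ 0.173648
c² ≈ 169 + 49 − 182·(0.173648) ≈ 218 − 31.604 ≈ 186.396
c ≈ √186.396 ≈ 13.6527

c = 13.65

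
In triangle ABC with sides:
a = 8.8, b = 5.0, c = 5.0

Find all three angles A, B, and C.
Law of cosines for each angle (a² = 77.44, b² = 25, c² = 25):
cos(A) = (b² + c² − a²)/(2bc) = (25 + 25 − 77.44)/(2·5.0·5.0) = -27.44/50 ≈ -0.5488  ⇒  A ≈ 123.285°
cos(B) = (a² + c² − b²)/(2ac) = (77.44 + 25 − 25)/(2·8.8·5.0) = 77.44/88 ≈ 0.88  ⇒  B ≈ 28.3576°
cos(C) = (a² + b² − c²)/(2ab) = (77.44 + 25 − 25)/(2·8.8·5.0) = 77.44/88 ≈ 0.88  ⇒  C ≈ 28.3576°
Check: A + B + C ≈ 180°

A = 123.3°, B = 28.36°, C = 28.36°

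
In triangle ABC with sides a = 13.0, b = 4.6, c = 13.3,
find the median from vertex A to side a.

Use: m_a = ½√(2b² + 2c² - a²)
m_a = ½√(2·4.6² + 2·13.3² − 13.0²) = ½√(2·21.16 + 2·176.89 − 169) = ½√(42.32 + 353.78 − 169) = ½√227.1
√227.1 ≈ 15.0698, so m_a ≈ 7.53492

m_a = 7.535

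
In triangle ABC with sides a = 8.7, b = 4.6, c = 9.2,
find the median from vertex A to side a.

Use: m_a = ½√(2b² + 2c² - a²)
m_a = ½√(2·4.6² + 2·9.2² − 8.7²) = ½√(2·21.16 + 2·84.64 − 75.69) = ½√(42.32 + 169.28 − 75.69) = ½√135.91
√135.91 ≈ 11.658, so m_a ≈ 5.82902

m_a = 5.829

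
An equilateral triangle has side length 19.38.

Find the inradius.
r = Area/s with s the semi-perimeter.
Area = (√3/4)·19.38² = (√3/4)·375.5844 ≈ 0.433013·375.5844 ≈ 162.633
s = 3·19.38/2 = 29.07
r ≈ 162.633/29.07 ≈ 5.59452
(Equivalently r = side/(2√3) = 19.38/3.4641 ≈ 5.59452.)

r = 5.595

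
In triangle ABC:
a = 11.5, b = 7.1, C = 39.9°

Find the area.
Two sides and the included angle (SAS): A = ½·a·b·sin(C) = ½·11.5·7.1·sin(39.9°)
sin(39.9°) ≈ 0.64145
A ≈ ½·81.65·0.64145 = 40.825·0.64145 ≈ 26.1872

Area = 26.19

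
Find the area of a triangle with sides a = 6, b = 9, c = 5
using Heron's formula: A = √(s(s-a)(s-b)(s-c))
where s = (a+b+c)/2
s = (6 + 9 + 5)/2 = 20/2 = 10
s − a = 4, s − b = 1, s − c = 5
s(s−a)(s−b)(s−c) = 10·4·1·5 = 200
Area = √200 ≈ 14.1421

s = 10.0, Area = 14.14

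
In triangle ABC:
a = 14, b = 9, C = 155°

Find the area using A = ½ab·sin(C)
A = ½·a·b·sin(C) = ½·14·9·sin(155°)
sin(155°) ≈ 0.422618
A ≈ ½·126·0.422618 = 63·0.422618 ≈ 26.625

Area = 26.62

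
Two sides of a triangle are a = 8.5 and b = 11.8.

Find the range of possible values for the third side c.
Triangle inequality: |a − b| < c < a + b
|a − b| = |8.5 − 11.8| = 3.3
a + b = 8.5 + 11.8 = 20.3

3.3 < c < 20.3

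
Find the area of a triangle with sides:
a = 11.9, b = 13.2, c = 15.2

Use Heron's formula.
s = (11.9 + 13.2 + 15.2)/2 = 40.3/2 = 20.15
s − a = 8.25, s − b = 6.95, s − c = 4.95
s(s−a)(s−b)(s−c) = 20.15·8.25·6.95·4.95 ≈ 5718.99
Area = √5718.99 ≈ 75.624

Area = 75.62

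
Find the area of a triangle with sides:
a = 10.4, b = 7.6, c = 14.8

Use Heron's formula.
s = (10.4 + 7.6 + 14.8)/2 = 32.8/2 = 16.4
s − a = 6, s − b = 8.8, s − c = 1.6
s(s−a)(s−b)(s−c) = 16.4·6·8.8·1.6 ≈ 1385.47
Area = √1385.47 ≈ 37.2219

Area = 37.22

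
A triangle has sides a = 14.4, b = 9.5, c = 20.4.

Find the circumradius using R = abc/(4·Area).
First find the area with Heron's formula.
s = (14.4 + 9.5 + 20.4)/2 = 22.15
Area = √(s(s−a)(s−b)(s−c)) = √(22.15·7.75·12.65·1.75) ≈ √3800.18 ≈ 61.6456
abc = 14.4·9.5·20.4 = 2790.72
R = abc/(4·Area) ≈ 2790.72/(4·61.6456) = 2790.72/246.582 ≈ 11.3176

R = 11.32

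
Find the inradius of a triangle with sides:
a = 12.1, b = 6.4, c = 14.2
r = Area/s where s is the semi-perimeter.
s = (12.1 + 6.4 + 14.2)/2 = 32.7/2 = 16.35
Area = √(s(s−a)(s−b)(s−c)) = √(16.35·4.25·9.95·2.15) ≈ √1486.51 ≈ 38.5553
r ≈ 38.5553/16.35 ≈ 2.35812

r = 2.358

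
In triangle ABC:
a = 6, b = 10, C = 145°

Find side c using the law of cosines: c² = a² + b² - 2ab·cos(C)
c² = 6² + 10² − 2·6·10·cos(145°)
cos(145°) ≈ -0.819152
c² ≈ 36 + 100 − 120·(-0.819152) ≈ 136 + 98.2982 ≈ 234.298
c ≈ √234.298 ≈ 15.3068

c = 15.31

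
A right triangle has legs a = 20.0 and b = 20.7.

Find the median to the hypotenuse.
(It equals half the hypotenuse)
Hypotenuse c = √(a² + b²) = √(400 + 428.49) = √828.49 ≈ 28.7835
Median to hypotenuse = c/2 ≈ 28.7835/2 ≈ 14.3918

Median = 14.39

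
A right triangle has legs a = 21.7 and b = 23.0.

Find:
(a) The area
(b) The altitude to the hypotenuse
(a) The legs are perpendicular, so Area = ½·a·b = ½·21.7·23.0 = ½·499.1 = 249.55
(b) Hypotenuse c = √(a² + b²) = √(470.89 + 529) = √999.89 ≈ 31.621
    Area = ½·c·h_c  ⇒  h_c = 2·Area/c = 499.1/31.621 ≈ 15.7838

Area = 249.55, h_c = 15.78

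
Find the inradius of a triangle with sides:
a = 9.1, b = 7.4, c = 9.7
r = Area/s where s is the semi-perimeter.
s = (9.1 + 7.4 + 9.7)/2 = 26.2/2 = 13.1
Area = √(s(s−a)(s−b)(s−c)) = √(13.1·4·5.7·3.4) ≈ √1015.51 ≈ 31.8671
r ≈ 31.8671/13.1 ≈ 2.4326

r = 2.433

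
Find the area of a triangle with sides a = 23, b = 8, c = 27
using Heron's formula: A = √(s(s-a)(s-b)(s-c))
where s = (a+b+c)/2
s = (23 + 8 + 27)/2 = 58/2 = 29
s − a = 6, s − b = 21, s − c = 2
s(s−a)(s−b)(s−c) = 29·6·21·2 = 7308
Area = √7308 ≈ 85.4868

s = 29.0, Area = 85.49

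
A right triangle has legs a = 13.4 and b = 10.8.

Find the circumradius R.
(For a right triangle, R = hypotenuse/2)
Hypotenuse c = √(a² + b²) = √(179.56 + 116.64) = √296.2 ≈ 17.2105
R = c/2 ≈ 17.2105/2 ≈ 8.60523

R = 8.605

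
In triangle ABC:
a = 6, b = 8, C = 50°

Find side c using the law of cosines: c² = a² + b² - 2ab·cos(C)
c² = 6² + 8² − 2·6·8·cos(50°)
cos(50°) ≈ 0.642788
c² ≈ 36 + 64 − 96·(0.642788) ≈ 100 − 61.7076 ≈ 38.2924
c ≈ √38.2924 ≈ 6.18808

c = 6.188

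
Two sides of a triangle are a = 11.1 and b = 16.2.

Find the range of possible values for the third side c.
Triangle inequality: |a − b| < c < a + b
|a − b| = |11.1 − 16.2| = 5.1
a + b = 11.1 + 16.2 = 27.3

5.1 < c < 27.3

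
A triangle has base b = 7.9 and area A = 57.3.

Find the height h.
A = ½·b·h  ⇒  h = 2A/b = 2·57.3/7.9 = 114.6/7.9 ≈ 14.5063

h = 14.51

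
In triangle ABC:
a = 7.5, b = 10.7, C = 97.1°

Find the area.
Two sides and the included angle (SAS): A = ½·a·b·sin(C) = ½·7.5·10.7·sin(97.1°)
sin(97.1°) ≈ 0.992332
A ≈ ½·80.25·0.992332 = 40.125·0.992332 ≈ 39.8173

Area = 39.82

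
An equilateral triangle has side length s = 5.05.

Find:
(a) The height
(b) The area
(a) The height splits the triangle into two 30-60-90 halves: h = s·√3/2 = 5.05·1.73205/2 ≈ 8.74686/2 ≈ 4.37343
(b) Area = (√3/4)·s² = (√3/4)·5.05² = (√3/4)·25.5025 ≈ 0.433013·25.5025 ≈ 11.0429

Height = 4.373, Area = 11.04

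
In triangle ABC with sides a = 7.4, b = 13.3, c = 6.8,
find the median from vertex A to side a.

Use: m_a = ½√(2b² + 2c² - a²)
m_a = ½√(2·13.3² + 2·6.8² − 7.4²) = ½√(2·176.89 + 2·46.24 − 54.76) = ½√(353.78 + 92.48 − 54.76) = ½√391.5
√391.5 ≈ 19.7864, so m_a ≈ 9.89318

m_a = 9.893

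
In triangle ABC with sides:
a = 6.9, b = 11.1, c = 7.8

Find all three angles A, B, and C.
Law of cosines for each angle (a² = 47.61, b² = 123.21, c² = 60.84):
cos(A) = (b² + c² − a²)/(2bc) = (123.21 + 60.84 − 47.61)/(2·11.1·7.8) = 136.44/173.16 ≈ 0.787942  ⇒  A ≈ 38.0064°
cos(B) = (a² + c² − b²)/(2ac) = (47.61 + 60.84 − 123.21)/(2·6.9·7.8) = -14.76/107.64 ≈ -0.137124  ⇒  B ≈ 97.8814°
cos(C) = (a² + b² − c²)/(2ab) = (47.61 + 123.21 − 60.84)/(2·6.9·11.1) = 109.98/153.18 ≈ 0.717979  ⇒  C ≈ 44.1121°
Check: A + B + C ≈ 180°

A = 38.01°, B = 97.88°, C = 44.11°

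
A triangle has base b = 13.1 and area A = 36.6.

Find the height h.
A = ½·b·h  ⇒  h = 2A/b = 2·36.6/13.1 = 73.2/13.1 ≈ 5.58779

h = 5.588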